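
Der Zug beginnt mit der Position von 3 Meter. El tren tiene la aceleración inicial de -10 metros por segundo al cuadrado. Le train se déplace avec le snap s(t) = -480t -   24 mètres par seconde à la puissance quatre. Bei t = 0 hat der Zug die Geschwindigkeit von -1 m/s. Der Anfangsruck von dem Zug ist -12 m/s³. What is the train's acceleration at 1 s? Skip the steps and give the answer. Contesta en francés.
L'accélération à t = 1 est a = -114.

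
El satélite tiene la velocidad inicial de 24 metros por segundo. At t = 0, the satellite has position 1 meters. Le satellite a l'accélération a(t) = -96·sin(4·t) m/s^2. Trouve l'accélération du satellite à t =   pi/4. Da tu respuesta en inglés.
We have acceleration a(t) = -96·sin(4·t). Substituting t = pi/4: a(pi/4) = 0.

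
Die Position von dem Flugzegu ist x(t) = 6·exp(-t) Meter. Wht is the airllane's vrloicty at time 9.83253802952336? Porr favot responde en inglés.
Starting from position x(t) = 6·exp(-t), we take 1 derivative. The derivative of position gives velocity: v(t) = -6·exp(-t). Using v(t) = -6·exp(-t) and substituting t = 9.83253802952336, we find v = -0.000322058110827062.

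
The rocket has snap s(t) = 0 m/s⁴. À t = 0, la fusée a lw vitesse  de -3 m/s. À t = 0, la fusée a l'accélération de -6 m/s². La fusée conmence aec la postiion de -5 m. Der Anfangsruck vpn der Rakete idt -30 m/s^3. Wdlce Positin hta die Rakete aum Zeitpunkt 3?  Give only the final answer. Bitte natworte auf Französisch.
La position à t = 3 est x = -176.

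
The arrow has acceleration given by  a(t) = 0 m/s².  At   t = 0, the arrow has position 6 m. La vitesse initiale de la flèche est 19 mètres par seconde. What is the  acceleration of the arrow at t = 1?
We have acceleration a(t) = 0. Substituting t = 1: a(1) = 0.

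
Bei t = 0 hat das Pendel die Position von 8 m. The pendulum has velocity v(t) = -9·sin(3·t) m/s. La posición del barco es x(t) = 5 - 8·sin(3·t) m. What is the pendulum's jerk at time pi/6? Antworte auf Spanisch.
Debemos derivar nuestra ecuación de la velocidad v(t) = -9·sin(3·t) 2 veces. Derivando la velocidad, obtenemos la aceleración: a(t) = -27·cos(3·t). La derivada de la aceleración da la sacudida: j(t) = 81·sin(3·t). Tenemos la sacudida j(t) = 81·sin(3·t). Sustituyendo t = pi/6: j(pi/6) = 81.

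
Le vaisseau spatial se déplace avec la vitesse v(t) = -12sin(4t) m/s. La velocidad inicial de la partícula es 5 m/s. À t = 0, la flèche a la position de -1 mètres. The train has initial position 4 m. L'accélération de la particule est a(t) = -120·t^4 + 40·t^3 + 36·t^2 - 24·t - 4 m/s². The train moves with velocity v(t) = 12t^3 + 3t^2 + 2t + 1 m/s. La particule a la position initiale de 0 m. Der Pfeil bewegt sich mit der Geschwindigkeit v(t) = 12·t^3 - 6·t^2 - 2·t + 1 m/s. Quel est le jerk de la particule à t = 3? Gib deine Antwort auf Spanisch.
Para resolver esto, necesitamos tomar 1 derivada de nuestra ecuación de la aceleración a(t) = -120·t^4 + 40·t^3 + 36·t^2 - 24·t - 4. La derivada de la aceleración da la sacudida: j(t) = -480·t^3 + 120·t^2 + 72·t - 24. De la ecuación de la sacudida j(t) = -480·t^3 + 120·t^2 + 72·t - 24, sustituimos t = 3 para obtener j = -11688.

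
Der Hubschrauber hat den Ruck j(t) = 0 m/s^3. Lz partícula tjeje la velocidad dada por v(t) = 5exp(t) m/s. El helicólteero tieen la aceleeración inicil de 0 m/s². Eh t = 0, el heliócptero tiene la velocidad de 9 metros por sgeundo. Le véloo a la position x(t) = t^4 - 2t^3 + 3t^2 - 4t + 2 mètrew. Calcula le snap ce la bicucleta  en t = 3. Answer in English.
To solve this, we need to take 4 derivatives of our position equation x(t) = t^4 - 2·t^3 + 3·t^2 - 4·t + 2. Taking d/dt of x(t), we find v(t) = 4·t^3 - 6·t^2 + 6·t - 4. Taking d/dt of v(t), we find a(t) = 12·t^2 - 12·t + 6. The derivative of acceleration gives jerk: j(t) = 24·t - 12. The derivative of jerk gives snap: s(t) = 24. Using s(t) = 24 and substituting t = 3, we find s = 24.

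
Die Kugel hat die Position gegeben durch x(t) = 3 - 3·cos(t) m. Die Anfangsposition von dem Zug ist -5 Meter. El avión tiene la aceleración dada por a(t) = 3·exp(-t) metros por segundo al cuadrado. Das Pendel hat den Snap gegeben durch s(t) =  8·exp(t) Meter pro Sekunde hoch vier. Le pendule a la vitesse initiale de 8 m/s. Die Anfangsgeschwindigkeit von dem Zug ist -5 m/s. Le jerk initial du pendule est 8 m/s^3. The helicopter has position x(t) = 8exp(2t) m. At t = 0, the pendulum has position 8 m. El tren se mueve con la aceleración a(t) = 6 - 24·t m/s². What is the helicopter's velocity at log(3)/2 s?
We must differentiate our position equation x(t) = 8·exp(2·t) 1 time. Taking d/dt of x(t), we find v(t) = 16·exp(2·t). Using v(t) = 16·exp(2·t) and substituting t = log(3)/2, we find v = 48.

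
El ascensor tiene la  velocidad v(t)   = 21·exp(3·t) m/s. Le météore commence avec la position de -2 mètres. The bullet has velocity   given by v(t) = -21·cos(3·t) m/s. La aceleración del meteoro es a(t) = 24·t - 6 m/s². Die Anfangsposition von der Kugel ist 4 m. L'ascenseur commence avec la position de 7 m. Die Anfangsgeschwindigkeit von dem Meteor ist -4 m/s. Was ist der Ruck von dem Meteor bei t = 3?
Ausgehend von der Beschleunigung a(t) = 24·t - 6, nehmen wir 1 Ableitung. Durch Ableiten von der Beschleunigung erhalten wir den Ruck: j(t) = 24. Wir haben den Ruck j(t) = 24. Durch Einsetzen von t = 3: j(3) = 24.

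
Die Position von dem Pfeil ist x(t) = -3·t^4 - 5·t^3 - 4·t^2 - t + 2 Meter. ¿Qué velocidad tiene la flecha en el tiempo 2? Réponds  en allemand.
Ausgehend von der Position x(t) = -3·t^4 - 5·t^3 - 4·t^2 - t + 2, nehmen wir 1 Ableitung. Mit d/dt von x(t) finden wir v(t) = -12·t^3 - 15·t^2 - 8·t - 1. Mit v(t) = -12·t^3 - 15·t^2 - 8·t - 1 und Einsetzen von t = 2, finden wir v = -173.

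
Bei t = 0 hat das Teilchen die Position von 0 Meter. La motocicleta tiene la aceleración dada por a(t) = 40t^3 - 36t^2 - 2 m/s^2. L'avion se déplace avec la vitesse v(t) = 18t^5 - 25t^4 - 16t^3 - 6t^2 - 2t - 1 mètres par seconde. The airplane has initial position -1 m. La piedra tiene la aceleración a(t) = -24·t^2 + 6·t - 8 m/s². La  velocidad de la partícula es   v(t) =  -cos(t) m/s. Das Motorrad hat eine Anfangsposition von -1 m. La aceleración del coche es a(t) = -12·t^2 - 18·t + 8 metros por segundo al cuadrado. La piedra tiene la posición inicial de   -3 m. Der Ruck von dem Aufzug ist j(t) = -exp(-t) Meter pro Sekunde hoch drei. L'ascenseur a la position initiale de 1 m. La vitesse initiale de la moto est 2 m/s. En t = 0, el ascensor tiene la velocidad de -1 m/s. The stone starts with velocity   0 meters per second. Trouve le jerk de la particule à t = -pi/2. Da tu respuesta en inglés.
We must differentiate our velocity equation v(t) = -cos(t) 2 times. Taking d/dt of v(t), we find a(t) = sin(t). Differentiating acceleration, we get jerk: j(t) = cos(t). From the given jerk equation j(t) = cos(t), we substitute t = -pi/2 to get j = 0.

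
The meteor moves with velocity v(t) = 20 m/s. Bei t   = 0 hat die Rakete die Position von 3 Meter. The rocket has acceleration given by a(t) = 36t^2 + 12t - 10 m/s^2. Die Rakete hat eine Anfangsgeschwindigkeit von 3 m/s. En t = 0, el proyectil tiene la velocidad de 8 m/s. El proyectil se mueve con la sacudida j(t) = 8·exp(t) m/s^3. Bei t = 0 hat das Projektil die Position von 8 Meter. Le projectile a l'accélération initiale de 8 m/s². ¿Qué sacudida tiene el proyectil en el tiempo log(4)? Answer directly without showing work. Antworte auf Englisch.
The jerk at t = log(4) is j = 32.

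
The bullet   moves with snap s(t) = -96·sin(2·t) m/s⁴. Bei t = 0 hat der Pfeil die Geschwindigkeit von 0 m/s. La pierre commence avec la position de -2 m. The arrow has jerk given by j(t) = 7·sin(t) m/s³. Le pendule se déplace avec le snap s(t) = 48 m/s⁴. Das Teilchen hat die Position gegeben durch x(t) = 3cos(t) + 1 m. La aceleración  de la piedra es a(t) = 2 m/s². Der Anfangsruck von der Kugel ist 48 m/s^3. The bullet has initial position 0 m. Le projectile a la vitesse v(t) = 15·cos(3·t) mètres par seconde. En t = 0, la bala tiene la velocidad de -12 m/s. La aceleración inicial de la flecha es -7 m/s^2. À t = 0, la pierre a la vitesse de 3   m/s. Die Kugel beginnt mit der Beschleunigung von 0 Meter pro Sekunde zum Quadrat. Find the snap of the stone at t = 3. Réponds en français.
En partant de l'accélération a(t) = 2, nous prenons 2 dérivées. En prenant d/dt de a(t), nous trouvons j(t) = 0. En prenant d/dt de j(t), nous trouvons s(t) = 0. Nous avons le snap s(t) = 0. En substituant t = 3: s(3) = 0.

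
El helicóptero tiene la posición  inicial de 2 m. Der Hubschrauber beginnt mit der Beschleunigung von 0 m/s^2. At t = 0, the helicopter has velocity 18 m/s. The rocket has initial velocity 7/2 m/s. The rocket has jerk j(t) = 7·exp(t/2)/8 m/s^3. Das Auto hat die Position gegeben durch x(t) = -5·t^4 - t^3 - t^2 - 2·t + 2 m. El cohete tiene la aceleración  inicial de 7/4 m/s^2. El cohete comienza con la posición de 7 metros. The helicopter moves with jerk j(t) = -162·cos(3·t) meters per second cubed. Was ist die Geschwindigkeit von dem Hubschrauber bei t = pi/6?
Wir müssen das Integral unserer Gleichung für den Ruck j(t) = -162·cos(3·t) 2-mal finden. Durch Integration von dem Ruck und Verwendung der Anfangsbedingung a(0) = 0, erhalten wir a(t) = -54·sin(3·t). Mit ∫a(t)dt und Anwendung von v(0) = 18, finden wir v(t) = 18·cos(3·t). Aus der Gleichung für die Geschwindigkeit v(t) = 18·cos(3·t), setzen wir t = pi/6 ein und erhalten v = 0.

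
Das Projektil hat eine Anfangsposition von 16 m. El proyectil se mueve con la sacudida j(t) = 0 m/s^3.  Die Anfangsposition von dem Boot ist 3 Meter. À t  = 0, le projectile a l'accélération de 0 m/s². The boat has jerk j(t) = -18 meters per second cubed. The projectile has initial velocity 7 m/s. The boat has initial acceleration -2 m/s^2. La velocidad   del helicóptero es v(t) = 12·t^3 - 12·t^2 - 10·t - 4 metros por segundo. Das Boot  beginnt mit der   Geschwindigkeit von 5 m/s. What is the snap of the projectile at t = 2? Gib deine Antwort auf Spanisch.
Para resolver esto, necesitamos tomar 1 derivada de nuestra ecuación de la sacudida j(t) = 0. Derivando la sacudida, obtenemos el snap: s(t) = 0. Tenemos el snap s(t) = 0. Sustituyendo t = 2: s(2) = 0.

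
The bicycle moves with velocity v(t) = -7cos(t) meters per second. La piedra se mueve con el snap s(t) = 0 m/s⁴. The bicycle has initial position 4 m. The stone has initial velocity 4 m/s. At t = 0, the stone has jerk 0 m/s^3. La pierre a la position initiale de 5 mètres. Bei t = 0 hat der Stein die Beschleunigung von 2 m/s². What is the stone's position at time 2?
We must find the integral of our snap equation s(t) = 0 4 times. Finding the integral of s(t) and using j(0) = 0: j(t) = 0. Integrating jerk and using the initial condition a(0) = 2, we get a(t) = 2. The antiderivative of acceleration is velocity. Using v(0) = 4, we get v(t) = 2·t + 4. Integrating velocity and using the initial condition x(0) = 5, we get x(t) = t^2 + 4·t + 5. We have position x(t) = t^2 + 4·t + 5. Substituting t = 2: x(2) = 17.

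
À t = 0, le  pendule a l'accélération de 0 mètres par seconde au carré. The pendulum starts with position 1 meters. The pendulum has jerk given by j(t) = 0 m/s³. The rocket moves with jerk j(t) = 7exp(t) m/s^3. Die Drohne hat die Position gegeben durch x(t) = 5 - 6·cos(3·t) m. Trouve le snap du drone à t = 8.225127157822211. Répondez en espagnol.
Debemos derivar nuestra ecuación de la posición x(t) = 5 - 6·cos(3·t) 4 veces. La derivada de la posición da la velocidad: v(t) = 18·sin(3·t). Derivando la velocidad, obtenemos la aceleración: a(t) = 54·cos(3·t). La derivada de la aceleración da la sacudida: j(t) = -162·sin(3·t). Tomando d/dt de j(t), encontramos s(t) = -486·cos(3·t). De la ecuación del snap s(t) = -486·cos(3·t), sustituimos t = 8.225127157822211 para obtener s = -436.049651274833.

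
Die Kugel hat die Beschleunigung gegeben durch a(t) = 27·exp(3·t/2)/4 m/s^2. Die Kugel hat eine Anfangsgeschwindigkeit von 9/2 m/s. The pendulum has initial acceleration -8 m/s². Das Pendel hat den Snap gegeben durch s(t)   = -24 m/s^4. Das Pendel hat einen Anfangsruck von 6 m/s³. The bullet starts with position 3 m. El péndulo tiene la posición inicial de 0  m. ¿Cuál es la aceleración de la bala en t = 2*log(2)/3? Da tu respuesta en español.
Tenemos la aceleración a(t) = 27·exp(3·t/2)/4. Sustituyendo t = 2*log(2)/3: a(2*log(2)/3) = 27/2.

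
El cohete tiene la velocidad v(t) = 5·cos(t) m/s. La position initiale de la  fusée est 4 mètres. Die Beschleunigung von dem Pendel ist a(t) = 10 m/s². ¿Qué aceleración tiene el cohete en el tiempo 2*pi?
Para resolver esto, necesitamos tomar 1 derivada de nuestra ecuación de la velocidad v(t) = 5·cos(t). La derivada de la velocidad da la aceleración: a(t) = -5·sin(t). De la ecuación de la aceleración a(t) = -5·sin(t), sustituimos t = 2*pi para obtener a = 0.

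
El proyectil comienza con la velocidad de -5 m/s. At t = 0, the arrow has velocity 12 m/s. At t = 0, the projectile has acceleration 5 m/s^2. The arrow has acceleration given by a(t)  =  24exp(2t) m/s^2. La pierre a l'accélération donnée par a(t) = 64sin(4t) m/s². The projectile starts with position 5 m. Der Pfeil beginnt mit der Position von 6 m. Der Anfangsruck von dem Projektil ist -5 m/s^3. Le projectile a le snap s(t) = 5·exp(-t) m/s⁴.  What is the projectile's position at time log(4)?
Starting from snap s(t) = 5·exp(-t), we take 4 integrals. The antiderivative of snap, with j(0) = -5, gives jerk: j(t) = -5·exp(-t). Integrating jerk and using the initial condition a(0) = 5, we get a(t) = 5·exp(-t). Finding the integral of a(t) and using v(0) = -5: v(t) = -5·exp(-t). Taking ∫v(t)dt and applying x(0) = 5, we find x(t) = 5·exp(-t). From the given position equation x(t) = 5·exp(-t), we substitute t = log(4) to get x = 5/4.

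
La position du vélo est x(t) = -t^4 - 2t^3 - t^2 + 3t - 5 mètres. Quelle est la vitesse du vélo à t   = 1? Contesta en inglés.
We must differentiate our position equation x(t) = -t^4 - 2·t^3 - t^2 + 3·t - 5 1 time. Differentiating position, we get velocity: v(t) = -4·t^3 - 6·t^2 - 2·t + 3. We have velocity v(t) = -4·t^3 - 6·t^2 - 2·t + 3. Substituting t = 1: v(1) = -9.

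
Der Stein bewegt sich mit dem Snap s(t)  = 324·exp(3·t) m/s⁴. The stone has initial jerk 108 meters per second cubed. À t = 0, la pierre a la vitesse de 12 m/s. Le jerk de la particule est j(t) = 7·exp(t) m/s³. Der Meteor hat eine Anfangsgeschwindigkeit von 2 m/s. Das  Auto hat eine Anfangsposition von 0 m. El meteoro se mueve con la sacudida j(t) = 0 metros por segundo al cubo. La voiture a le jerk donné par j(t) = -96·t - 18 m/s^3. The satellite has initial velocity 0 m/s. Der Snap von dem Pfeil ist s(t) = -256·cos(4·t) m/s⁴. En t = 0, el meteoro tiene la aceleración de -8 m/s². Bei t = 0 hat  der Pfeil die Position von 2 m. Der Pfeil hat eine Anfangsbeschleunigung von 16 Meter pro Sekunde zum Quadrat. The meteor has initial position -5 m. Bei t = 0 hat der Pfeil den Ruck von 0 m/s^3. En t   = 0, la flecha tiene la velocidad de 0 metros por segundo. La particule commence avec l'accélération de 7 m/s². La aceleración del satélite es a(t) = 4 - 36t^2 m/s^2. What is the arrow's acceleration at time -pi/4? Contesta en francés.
Nous devons trouver l'intégrale de notre équation du snap s(t) = -256·cos(4·t) 2 fois. En prenant ∫s(t)dt et en appliquant j(0) = 0, nous trouvons j(t) = -64·sin(4·t). En intégrant le jerk et en utilisant la condition initiale a(0) = 16, nous obtenons a(t) = 16·cos(4·t). En utilisant a(t) = 16·cos(4·t) et en substituant t = -pi/4, nous trouvons a = -16.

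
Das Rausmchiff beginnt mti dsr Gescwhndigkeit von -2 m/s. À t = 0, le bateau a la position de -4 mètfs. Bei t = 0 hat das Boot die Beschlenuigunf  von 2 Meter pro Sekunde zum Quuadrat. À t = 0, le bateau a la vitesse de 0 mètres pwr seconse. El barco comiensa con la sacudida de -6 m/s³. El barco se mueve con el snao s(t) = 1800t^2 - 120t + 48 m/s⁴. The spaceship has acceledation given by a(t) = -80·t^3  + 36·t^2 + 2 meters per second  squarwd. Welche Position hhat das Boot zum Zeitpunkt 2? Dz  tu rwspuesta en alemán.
Ausgehend von dem Snap s(t) = 1800·t^2 - 120·t + 48, nehmen wir 4 Stammfunktionen. Das Integral von dem Snap ist der Ruck. Mit j(0) = -6 erhalten wir j(t) = 600·t^3 - 60·t^2 + 48·t - 6. Das Integral von dem Ruck, mit a(0) = 2, ergibt die Beschleunigung: a(t) = 150·t^4 - 20·t^3 + 24·t^2 - 6·t + 2. Das Integral von der Beschleunigung, mit v(0) = 0, ergibt die Geschwindigkeit: v(t) = t·(30·t^4 - 5·t^3 + 8·t^2 - 3·t + 2). Mit ∫v(t)dt und Anwendung von x(0) = -4, finden wir x(t) = 5·t^6 - t^5 + 2·t^4 - t^3 + t^2 - 4. Wir haben die Position x(t) = 5·t^6 - t^5 + 2·t^4 - t^3 + t^2 - 4. Durch Einsetzen von t = 2: x(2) = 312.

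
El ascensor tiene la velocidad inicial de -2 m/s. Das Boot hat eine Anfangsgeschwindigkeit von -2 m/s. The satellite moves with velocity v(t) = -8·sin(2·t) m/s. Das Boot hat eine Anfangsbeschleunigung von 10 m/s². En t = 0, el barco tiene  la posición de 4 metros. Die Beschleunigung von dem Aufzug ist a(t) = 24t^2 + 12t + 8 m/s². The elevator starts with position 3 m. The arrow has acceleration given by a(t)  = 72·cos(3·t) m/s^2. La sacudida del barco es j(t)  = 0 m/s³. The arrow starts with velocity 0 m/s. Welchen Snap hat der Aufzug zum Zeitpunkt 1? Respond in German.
Ausgehend von der Beschleunigung a(t) = 24·t^2 + 12·t + 8, nehmen wir 2 Ableitungen. Die Ableitung von der Beschleunigung ergibt den Ruck: j(t) = 48·t + 12. Mit d/dt von j(t) finden wir s(t) = 48. Mit s(t) = 48 und Einsetzen von t = 1, finden wir s = 48.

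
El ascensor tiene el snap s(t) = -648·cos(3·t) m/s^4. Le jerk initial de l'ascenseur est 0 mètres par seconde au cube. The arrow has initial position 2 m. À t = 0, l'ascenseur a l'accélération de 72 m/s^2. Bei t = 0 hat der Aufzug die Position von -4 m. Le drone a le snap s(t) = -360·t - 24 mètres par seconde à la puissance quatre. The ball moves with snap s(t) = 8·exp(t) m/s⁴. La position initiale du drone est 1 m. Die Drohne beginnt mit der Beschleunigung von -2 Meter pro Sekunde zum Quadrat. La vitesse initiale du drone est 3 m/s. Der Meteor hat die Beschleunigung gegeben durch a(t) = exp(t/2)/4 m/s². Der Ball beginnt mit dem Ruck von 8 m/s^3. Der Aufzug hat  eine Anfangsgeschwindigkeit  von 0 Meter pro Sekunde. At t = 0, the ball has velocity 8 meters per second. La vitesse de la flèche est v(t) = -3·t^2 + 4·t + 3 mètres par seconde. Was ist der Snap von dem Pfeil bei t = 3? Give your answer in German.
Wir müssen unsere Gleichung für die Geschwindigkeit v(t) = -3·t^2 + 4·t + 3 3-mal ableiten. Durch Ableiten von der Geschwindigkeit erhalten wir die Beschleunigung: a(t) = 4 - 6·t. Durch Ableiten von der Beschleunigung erhalten wir den Ruck: j(t) = -6. Durch Ableiten von dem Ruck erhalten wir den Snap: s(t) = 0. Aus der Gleichung für den Snap s(t) = 0, setzen wir t = 3 ein und erhalten s = 0.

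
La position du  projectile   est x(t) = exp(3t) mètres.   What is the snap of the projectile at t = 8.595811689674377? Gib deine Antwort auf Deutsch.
Wir müssen unsere Gleichung für die Position x(t) = exp(3·t) 4-mal ableiten. Mit d/dt von x(t) finden wir v(t) = 3·exp(3·t). Die Ableitung von der Geschwindigkeit ergibt die Beschleunigung: a(t) = 9·exp(3·t). Mit d/dt von a(t) finden wir j(t) = 27·exp(3·t). Die Ableitung von dem Ruck ergibt den Snap: s(t) = 81·exp(3·t). Wir haben den Snap s(t) = 81·exp(3·t). Durch Einsetzen von t = 8.595811689674377: s(8.595811689674377) = 12818162465141.8.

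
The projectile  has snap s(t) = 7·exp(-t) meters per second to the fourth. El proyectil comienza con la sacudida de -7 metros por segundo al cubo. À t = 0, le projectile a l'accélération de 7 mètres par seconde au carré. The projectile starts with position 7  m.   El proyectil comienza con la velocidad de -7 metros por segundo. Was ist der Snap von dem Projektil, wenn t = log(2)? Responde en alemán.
Aus der Gleichung für den Snap s(t) = 7·exp(-t), setzen wir t = log(2) ein und erhalten s = 7/2.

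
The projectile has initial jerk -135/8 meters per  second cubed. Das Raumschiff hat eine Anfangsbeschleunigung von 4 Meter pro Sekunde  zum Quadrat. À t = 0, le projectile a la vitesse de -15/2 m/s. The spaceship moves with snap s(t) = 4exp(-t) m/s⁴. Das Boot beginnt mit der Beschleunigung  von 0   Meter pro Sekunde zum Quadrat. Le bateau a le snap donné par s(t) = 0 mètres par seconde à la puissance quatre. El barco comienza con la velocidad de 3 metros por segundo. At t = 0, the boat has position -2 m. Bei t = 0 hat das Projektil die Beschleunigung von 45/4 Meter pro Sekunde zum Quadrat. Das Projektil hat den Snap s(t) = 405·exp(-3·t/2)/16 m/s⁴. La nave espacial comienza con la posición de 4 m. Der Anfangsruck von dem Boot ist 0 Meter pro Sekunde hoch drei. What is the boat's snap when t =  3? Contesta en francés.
De l'équation du snap s(t) = 0, nous substituons t = 3 pour obtenir s = 0.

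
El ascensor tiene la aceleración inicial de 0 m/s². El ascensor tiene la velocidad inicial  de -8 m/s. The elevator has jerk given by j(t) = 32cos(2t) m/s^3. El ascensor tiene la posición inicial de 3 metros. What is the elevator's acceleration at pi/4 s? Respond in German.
Wir müssen unsere Gleichung für den Ruck j(t) = 32·cos(2·t) 1-mal integrieren. Die Stammfunktion von dem Ruck, mit a(0) = 0, ergibt die Beschleunigung: a(t) = 16·sin(2·t). Aus der Gleichung für die Beschleunigung a(t) = 16·sin(2·t), setzen wir t = pi/4 ein und erhalten a = 16.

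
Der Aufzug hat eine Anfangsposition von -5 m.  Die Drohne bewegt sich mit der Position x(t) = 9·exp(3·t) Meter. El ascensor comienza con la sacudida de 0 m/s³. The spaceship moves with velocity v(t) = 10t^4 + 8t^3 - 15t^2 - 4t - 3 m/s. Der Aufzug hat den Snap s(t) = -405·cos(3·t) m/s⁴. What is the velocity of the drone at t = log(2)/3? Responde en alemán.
Um dies zu lösen, müssen wir 1 Ableitung unserer Gleichung für die Position x(t) = 9·exp(3·t) nehmen. Die Ableitung von der Position ergibt die Geschwindigkeit: v(t) = 27·exp(3·t). Aus der Gleichung für die Geschwindigkeit v(t) = 27·exp(3·t), setzen wir t = log(2)/3 ein und erhalten v = 54.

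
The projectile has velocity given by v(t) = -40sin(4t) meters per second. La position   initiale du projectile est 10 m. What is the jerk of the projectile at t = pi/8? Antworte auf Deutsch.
Um dies zu lösen, müssen wir 2 Ableitungen unserer Gleichung für die Geschwindigkeit v(t) = -40·sin(4·t) nehmen. Mit d/dt von v(t) finden wir a(t) = -160·cos(4·t). Durch Ableiten von der Beschleunigung erhalten wir den Ruck: j(t) = 640·sin(4·t). Mit j(t) = 640·sin(4·t) und Einsetzen von t = pi/8, finden wir j = 640.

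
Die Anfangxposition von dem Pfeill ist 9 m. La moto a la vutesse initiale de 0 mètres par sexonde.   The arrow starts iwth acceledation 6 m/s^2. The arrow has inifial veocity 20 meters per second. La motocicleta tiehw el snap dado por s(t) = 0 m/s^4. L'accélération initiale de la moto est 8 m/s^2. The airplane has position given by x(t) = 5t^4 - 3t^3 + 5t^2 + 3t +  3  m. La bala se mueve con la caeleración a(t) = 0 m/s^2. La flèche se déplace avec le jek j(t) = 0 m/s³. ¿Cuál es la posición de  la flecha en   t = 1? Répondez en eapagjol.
Para resolver esto, necesitamos tomar 3 integrales de nuestra ecuación de la sacudida j(t) = 0. Tomando ∫j(t)dt y aplicando a(0) = 6, encontramos a(t) = 6. Integrando la aceleración y usando la condición inicial v(0) = 20, obtenemos v(t) = 6·t + 20. Tomando ∫v(t)dt y aplicando x(0) = 9, encontramos x(t) = 3·t^2 + 20·t + 9. Usando x(t) = 3·t^2 + 20·t + 9 y sustituyendo t = 1, encontramos x = 32.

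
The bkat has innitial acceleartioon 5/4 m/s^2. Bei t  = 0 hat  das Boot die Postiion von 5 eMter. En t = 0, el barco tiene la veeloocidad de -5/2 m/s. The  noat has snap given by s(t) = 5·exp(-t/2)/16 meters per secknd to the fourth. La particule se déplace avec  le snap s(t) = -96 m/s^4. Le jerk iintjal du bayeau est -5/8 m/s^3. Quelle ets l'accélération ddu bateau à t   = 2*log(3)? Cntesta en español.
Para resolver esto, necesitamos tomar 2 antiderivadas de nuestra ecuación del snap s(t) = 5·exp(-t/2)/16. La antiderivada del snap es la sacudida. Usando j(0) = -5/8, obtenemos j(t) = -5·exp(-t/2)/8. La integral de la sacudida es la aceleración. Usando a(0) = 5/4, obtenemos a(t) = 5·exp(-t/2)/4. De la ecuación de la aceleración a(t) = 5·exp(-t/2)/4, sustituimos t = 2*log(3) para obtener a = 5/12.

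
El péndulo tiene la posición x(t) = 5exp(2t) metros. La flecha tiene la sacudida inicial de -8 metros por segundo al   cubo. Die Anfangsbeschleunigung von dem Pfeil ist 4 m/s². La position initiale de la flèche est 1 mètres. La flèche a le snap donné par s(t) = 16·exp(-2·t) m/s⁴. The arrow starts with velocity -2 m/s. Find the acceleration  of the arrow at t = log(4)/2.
We must find the integral of our snap equation s(t) = 16·exp(-2·t) 2 times. Finding the antiderivative of s(t) and using j(0) = -8: j(t) = -8·exp(-2·t). The integral of jerk, with a(0) = 4, gives acceleration: a(t) = 4·exp(-2·t). From the given acceleration equation a(t) = 4·exp(-2·t), we substitute t = log(4)/2 to get a = 1.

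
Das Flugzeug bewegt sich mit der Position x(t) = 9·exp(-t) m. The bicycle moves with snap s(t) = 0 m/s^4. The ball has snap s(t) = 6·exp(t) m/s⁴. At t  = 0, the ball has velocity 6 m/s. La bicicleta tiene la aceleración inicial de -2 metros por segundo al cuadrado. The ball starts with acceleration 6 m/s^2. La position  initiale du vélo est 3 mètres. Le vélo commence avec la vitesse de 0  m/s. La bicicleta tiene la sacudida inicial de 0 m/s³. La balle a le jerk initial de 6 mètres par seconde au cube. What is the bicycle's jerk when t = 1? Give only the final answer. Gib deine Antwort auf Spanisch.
En t = 1, j = 0.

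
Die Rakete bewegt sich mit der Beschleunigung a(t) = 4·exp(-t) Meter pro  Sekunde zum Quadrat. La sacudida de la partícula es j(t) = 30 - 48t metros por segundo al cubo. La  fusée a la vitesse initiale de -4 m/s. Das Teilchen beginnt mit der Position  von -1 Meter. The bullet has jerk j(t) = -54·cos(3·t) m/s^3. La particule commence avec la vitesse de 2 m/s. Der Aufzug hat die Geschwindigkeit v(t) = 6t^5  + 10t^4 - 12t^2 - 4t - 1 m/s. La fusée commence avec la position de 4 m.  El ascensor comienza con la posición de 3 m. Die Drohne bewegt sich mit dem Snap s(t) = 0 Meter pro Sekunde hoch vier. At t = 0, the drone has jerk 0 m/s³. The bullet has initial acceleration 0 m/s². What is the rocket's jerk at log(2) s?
To solve this, we need to take 1 derivative of our acceleration equation a(t) = 4·exp(-t). The derivative of acceleration gives jerk: j(t) = -4·exp(-t). We have jerk j(t) = -4·exp(-t). Substituting t = log(2): j(log(2)) = -2.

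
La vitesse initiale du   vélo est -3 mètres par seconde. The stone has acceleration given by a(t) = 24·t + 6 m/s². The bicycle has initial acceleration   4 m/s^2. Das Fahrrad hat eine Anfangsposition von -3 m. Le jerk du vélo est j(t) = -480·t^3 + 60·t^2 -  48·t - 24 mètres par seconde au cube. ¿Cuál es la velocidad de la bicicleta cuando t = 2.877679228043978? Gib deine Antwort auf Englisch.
We need to integrate our jerk equation j(t) = -480·t^3 + 60·t^2 - 48·t - 24 2 times. The integral of jerk is acceleration. Using a(0) = 4, we get a(t) = -120·t^4 + 20·t^3 - 24·t^2 - 24·t + 4. Finding the antiderivative of a(t) and using v(0) = -3: v(t) = -24·t^5 + 5·t^4 - 8·t^3 - 12·t^2 + 4·t - 3. From the given velocity equation v(t) = -24·t^5 + 5·t^4 - 8·t^3 - 12·t^2 + 4·t - 3, we substitute t = 2.877679228043978 to get v = -4674.75011624768.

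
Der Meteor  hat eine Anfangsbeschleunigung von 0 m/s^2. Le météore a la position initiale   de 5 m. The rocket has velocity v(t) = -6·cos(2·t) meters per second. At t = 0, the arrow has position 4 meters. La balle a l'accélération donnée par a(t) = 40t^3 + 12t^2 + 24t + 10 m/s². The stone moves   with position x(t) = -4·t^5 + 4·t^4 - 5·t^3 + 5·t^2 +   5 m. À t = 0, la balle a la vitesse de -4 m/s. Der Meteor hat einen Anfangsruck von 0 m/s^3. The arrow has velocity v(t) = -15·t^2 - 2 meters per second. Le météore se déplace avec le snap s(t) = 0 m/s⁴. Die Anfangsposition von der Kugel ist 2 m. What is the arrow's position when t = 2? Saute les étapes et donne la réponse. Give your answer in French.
x(2) = -40.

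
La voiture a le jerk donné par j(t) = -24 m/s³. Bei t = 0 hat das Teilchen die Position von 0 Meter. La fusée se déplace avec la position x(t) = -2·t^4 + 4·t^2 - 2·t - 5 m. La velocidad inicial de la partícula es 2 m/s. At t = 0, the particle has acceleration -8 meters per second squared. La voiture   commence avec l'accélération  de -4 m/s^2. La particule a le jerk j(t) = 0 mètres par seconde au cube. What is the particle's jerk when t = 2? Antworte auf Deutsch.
Mit j(t) = 0 und Einsetzen von t = 2, finden wir j = 0.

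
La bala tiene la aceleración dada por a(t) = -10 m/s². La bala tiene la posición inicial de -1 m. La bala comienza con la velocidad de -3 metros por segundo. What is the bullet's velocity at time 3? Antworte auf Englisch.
To find the answer, we compute 1 integral of a(t) = -10. Finding the integral of a(t) and using v(0) = -3: v(t) = -10·t - 3. From the given velocity equation v(t) = -10·t - 3, we substitute t = 3 to get v = -33.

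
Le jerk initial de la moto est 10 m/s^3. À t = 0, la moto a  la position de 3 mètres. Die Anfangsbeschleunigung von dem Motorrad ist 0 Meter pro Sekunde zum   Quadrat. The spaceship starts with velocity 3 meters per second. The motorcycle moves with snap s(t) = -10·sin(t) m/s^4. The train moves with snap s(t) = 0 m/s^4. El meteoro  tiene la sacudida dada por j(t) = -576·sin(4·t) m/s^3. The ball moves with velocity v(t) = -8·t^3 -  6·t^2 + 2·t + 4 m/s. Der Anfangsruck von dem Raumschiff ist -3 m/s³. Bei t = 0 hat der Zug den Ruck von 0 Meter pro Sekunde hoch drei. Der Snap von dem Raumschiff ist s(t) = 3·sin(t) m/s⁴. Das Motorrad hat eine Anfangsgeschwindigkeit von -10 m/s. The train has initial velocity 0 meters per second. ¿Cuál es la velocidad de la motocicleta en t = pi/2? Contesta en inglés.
Starting from snap s(t) = -10·sin(t), we take 3 integrals. The integral of snap, with j(0) = 10, gives jerk: j(t) = 10·cos(t). The antiderivative of jerk, with a(0) = 0, gives acceleration: a(t) = 10·sin(t). Finding the antiderivative of a(t) and using v(0) = -10: v(t) = -10·cos(t). From the given velocity equation v(t) = -10·cos(t), we substitute t = pi/2 to get v = 0.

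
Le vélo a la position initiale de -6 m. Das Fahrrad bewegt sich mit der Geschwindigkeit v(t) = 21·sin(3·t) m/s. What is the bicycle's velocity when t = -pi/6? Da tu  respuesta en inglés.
We have velocity v(t) = 21·sin(3·t). Substituting t = -pi/6: v(-pi/6) = -21.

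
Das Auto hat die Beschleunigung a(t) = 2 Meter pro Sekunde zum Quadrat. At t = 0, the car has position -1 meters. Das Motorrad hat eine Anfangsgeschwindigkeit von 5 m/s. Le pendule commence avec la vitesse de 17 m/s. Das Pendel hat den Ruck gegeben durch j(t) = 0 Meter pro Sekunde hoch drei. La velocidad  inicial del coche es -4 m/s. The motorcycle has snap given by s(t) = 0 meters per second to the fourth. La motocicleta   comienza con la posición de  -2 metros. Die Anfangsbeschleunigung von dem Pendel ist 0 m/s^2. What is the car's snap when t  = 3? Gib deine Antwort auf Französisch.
Nous devons dériver notre équation de l'accélération a(t) = 2 2 fois. La dérivée de l'accélération donne le jerk: j(t) = 0. En prenant d/dt de j(t), nous trouvons s(t) = 0. Nous avons le snap s(t) = 0. En substituant t = 3: s(3) = 0.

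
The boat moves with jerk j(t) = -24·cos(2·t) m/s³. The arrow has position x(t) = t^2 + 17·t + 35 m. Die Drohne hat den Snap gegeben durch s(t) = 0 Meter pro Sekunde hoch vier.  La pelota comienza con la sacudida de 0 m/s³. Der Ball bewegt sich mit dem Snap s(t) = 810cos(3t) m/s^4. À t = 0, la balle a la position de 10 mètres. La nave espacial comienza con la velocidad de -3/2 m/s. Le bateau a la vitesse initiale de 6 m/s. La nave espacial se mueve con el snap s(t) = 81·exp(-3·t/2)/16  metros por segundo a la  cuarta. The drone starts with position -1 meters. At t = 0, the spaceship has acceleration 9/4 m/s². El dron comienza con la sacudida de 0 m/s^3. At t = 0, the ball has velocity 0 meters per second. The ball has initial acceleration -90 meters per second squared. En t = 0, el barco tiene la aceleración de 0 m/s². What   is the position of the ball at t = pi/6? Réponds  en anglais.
We need to integrate our snap equation s(t) = 810·cos(3·t) 4 times. Integrating snap and using the initial condition j(0) = 0, we get j(t) = 270·sin(3·t). Taking ∫j(t)dt and applying a(0) = -90, we find a(t) = -90·cos(3·t). The integral of acceleration, with v(0) = 0, gives velocity: v(t) = -30·sin(3·t). Taking ∫v(t)dt and applying x(0) = 10, we find x(t) = 10·cos(3·t). Using x(t) = 10·cos(3·t) and substituting t = pi/6, we find x = 0.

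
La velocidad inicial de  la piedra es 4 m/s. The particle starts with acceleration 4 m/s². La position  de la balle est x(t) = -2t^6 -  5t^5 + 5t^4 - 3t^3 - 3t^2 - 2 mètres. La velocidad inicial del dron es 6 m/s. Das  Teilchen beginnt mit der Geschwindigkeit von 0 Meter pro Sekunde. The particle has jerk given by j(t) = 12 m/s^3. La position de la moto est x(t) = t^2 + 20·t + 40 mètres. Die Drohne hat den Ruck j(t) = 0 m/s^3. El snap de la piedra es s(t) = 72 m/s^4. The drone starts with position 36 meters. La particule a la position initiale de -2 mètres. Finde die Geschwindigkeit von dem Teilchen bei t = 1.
Ausgehend von dem Ruck j(t) = 12, nehmen wir 2 Integrale. Die Stammfunktion von dem Ruck ist die Beschleunigung. Mit a(0) = 4 erhalten wir a(t) = 12·t + 4. Durch Integration von der Beschleunigung und Verwendung der Anfangsbedingung v(0) = 0, erhalten wir v(t) = 2·t·(3·t + 2). Aus der Gleichung für die Geschwindigkeit v(t) = 2·t·(3·t + 2), setzen wir t = 1 ein und erhalten v = 10.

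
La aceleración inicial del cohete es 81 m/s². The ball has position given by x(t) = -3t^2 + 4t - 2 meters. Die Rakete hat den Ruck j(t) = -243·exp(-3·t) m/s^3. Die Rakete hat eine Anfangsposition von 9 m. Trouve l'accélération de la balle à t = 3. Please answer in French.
En partant de la position x(t) = -3·t^2 + 4·t - 2, nous prenons 2 dérivées. La dérivée de la position donne la vitesse: v(t) = 4 - 6·t. La dérivée de la vitesse donne l'accélération: a(t) = -6. En utilisant a(t) = -6 et en substituant t = 3, nous trouvons a = -6.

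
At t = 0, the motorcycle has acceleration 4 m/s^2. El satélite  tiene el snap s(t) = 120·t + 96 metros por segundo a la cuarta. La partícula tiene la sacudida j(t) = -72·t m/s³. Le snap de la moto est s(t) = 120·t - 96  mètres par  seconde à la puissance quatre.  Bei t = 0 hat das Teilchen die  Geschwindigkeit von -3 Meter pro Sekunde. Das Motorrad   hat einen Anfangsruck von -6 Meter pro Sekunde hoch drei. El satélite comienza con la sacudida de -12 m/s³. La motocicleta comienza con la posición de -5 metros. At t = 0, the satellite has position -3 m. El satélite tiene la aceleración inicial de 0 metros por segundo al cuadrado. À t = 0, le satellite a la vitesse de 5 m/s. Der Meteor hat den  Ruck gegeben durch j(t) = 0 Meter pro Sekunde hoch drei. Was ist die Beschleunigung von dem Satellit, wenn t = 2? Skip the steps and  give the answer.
a(2) = 328.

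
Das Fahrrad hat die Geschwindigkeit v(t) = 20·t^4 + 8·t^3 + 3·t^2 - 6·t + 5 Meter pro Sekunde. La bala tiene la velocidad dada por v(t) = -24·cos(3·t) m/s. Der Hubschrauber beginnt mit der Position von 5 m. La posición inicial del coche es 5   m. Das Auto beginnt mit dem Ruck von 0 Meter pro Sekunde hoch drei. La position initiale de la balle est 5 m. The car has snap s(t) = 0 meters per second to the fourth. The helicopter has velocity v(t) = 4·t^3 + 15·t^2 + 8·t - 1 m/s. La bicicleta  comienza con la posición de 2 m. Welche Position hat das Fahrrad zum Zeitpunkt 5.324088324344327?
Um dies zu lösen, müssen wir 1 Integral unserer Gleichung für die Geschwindigkeit v(t) = 20·t^4 + 8·t^3 + 3·t^2 - 6·t + 5 finden. Mit ∫v(t)dt und Anwendung von x(0) = 2, finden wir x(t) = 4·t^5 + 2·t^4 + t^3 - 3·t^2 + 5·t + 2. Wir haben die Position x(t) = 4·t^5 + 2·t^4 + t^3 - 3·t^2 + 5·t + 2. Durch Einsetzen von t = 5.324088324344327: x(5.324088324344327) = 18812.9086290814.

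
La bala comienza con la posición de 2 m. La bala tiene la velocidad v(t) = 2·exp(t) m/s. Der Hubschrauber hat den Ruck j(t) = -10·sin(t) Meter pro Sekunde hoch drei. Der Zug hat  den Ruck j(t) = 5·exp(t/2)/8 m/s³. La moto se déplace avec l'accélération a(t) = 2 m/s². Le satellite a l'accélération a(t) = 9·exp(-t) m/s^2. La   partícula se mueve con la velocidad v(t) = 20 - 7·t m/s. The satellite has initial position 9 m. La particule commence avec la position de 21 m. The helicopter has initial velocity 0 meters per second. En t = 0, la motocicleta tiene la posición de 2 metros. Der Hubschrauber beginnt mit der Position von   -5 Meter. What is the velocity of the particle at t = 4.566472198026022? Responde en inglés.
We have velocity v(t) = 20 - 7·t. Substituting t = 4.566472198026022: v(4.566472198026022) = -11.9653053861822.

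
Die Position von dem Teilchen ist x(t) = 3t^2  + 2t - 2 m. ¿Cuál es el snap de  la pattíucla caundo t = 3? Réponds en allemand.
Um dies zu lösen, müssen wir 4 Ableitungen unserer Gleichung für die Position x(t) = 3·t^2 + 2·t - 2 nehmen. Mit d/dt von x(t) finden wir v(t) = 6·t + 2. Die Ableitung von der Geschwindigkeit ergibt die Beschleunigung: a(t) = 6. Durch Ableiten von der Beschleunigung erhalten wir den Ruck: j(t) = 0. Durch Ableiten von dem Ruck erhalten wir den Snap: s(t) = 0. Aus der Gleichung für den Snap s(t) = 0, setzen wir t = 3 ein und erhalten s = 0.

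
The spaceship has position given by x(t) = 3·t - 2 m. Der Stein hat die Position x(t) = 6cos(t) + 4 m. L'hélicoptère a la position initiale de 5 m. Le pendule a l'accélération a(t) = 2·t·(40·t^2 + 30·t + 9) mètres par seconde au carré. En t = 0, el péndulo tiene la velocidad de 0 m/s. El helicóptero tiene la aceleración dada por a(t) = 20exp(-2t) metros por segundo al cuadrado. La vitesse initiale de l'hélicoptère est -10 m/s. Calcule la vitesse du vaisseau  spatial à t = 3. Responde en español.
Debemos derivar nuestra ecuación de la posición x(t) = 3·t - 2 1 vez. La derivada de la posición da la velocidad: v(t) = 3. Tenemos la velocidad v(t) = 3. Sustituyendo t = 3: v(3) = 3.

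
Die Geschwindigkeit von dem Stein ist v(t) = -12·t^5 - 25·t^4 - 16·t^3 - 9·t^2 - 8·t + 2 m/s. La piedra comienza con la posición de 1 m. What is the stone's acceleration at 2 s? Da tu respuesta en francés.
Pour résoudre ceci, nous devons prendre 1 dérivée de notre équation de la vitesse v(t) = -12·t^5 - 25·t^4 - 16·t^3 - 9·t^2 - 8·t + 2. La dérivée de la vitesse donne l'accélération: a(t) = -60·t^4 - 100·t^3 - 48·t^2 - 18·t - 8. Nous avons l'accélération a(t) = -60·t^4 - 100·t^3 - 48·t^2 - 18·t - 8. En substituant t = 2: a(2) = -1996.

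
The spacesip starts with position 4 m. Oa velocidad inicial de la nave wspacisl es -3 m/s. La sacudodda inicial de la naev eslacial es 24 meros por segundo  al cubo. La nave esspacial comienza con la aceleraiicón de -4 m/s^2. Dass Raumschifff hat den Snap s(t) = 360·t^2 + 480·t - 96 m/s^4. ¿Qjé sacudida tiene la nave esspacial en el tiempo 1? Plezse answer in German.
Ausgehend von dem Snap s(t) = 360·t^2 + 480·t - 96, nehmen wir 1 Integral. Mit ∫s(t)dt und Anwendung von j(0) = 24, finden wir j(t) = 120·t^3 + 240·t^2 - 96·t + 24. Mit j(t) = 120·t^3 + 240·t^2 - 96·t + 24 und Einsetzen von t = 1, finden wir j = 288.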